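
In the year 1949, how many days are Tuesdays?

1 January 1949 is a Saturday.
From 1 January 1949 to 31 December 1949 is 365 days inclusive.
365 = 7 × 52 + 1, so there are 52 full weeks plus 1 extra day.
Each full week contributes one Tuesday: 52 so far.
The 1 extra day is Saturday — none qualify.
Total: 52 + 0 = 52.

52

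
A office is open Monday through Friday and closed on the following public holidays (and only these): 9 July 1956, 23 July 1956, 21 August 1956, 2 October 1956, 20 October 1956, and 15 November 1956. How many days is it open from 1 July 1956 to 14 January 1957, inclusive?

1 July 1956 is a Sunday.
That's 198 days from start to end, counting both.
198 = 7 × 28 + 2, so there are 28 full weeks plus 2 extra days.
Each full week contributes 5 weekdays (Mon–Fri): 28 × 5 = 140.
The 2 extra days are Sunday, Monday — 1 of them qualifies.
Total: 140 + 1 = 141.
Holidays: 9 July 1956 (Mon); 23 July 1956 (Mon); 21 August 1956 (Tue); 2 October 1956 (Tue); 20 October 1956 (Sat); 15 November 1956 (Thu).
5 of the 6 holidays fall on weekdays; the rest are weekends and were already excluded.
Business days: 141 − 5 = 136.

136 working days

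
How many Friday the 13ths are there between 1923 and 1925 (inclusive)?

6

Friday-the-13ths by year:
1923: Apr, Jul
1924: Jun
1925: Feb, Mar, Nov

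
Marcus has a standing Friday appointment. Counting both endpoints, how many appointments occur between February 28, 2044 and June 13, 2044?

February 28, 2044 is a Sunday.
The range spans 107 days (inclusive of both endpoints).
107 = 7 × 15 + 2, so there are 15 full weeks plus 2 extra days.
Each full week contributes one Friday: 15 so far.
The 2 extra days are Sunday, Monday — none qualify.
Total: 15 + 0 = 15.

15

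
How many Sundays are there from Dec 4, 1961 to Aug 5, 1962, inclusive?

35

Dec 4, 1961 is a Monday.
The range spans 245 days (inclusive of both endpoints).
245 = 7 × 35, so the span is exactly 35 full weeks.
Each full week contributes one Sunday: 35 so far.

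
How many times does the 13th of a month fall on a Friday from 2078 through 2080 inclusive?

5

Friday-the-13ths by year:
2078: May
2079: Jan, Oct
2080: Sep, Dec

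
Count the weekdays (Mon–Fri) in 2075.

261 weekdays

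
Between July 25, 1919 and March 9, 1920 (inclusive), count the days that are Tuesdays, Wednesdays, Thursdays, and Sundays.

130

July 25, 1919 is a Friday.
That's 229 days from start to end, counting both.
229 = 7 × 32 + 5, so there are 32 full weeks plus 5 extra days.
Each full week contributes 4 days from the set (Tue, Wed, Thu, Sun): 32 × 4 = 128.
The 5 extra days are Friday, Saturday, Sunday, Monday, Tuesday — 2 of them qualify.
Total: 128 + 2 = 130.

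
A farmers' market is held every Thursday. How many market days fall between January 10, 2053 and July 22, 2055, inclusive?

January 10, 2053 is a Friday.
From January 10, 2053 to July 22, 2055 is 924 days inclusive.
924 = 7 × 132, so the span is exactly 132 full weeks.
Each full week contributes one Thursday: 132 so far.
Total: 132.

132 Thursdays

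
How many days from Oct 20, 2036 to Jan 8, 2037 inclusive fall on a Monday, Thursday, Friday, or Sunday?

Oct 20, 2036 is a Monday.
That's 81 days from start to end, counting both.
81 = 7 × 11 + 4, so there are 11 full weeks plus 4 extra days.
Each full week contributes 4 days from the set (Mon, Thu, Fri, Sun): 11 × 4 = 44.
The 4 extra days are Mon, Tue, Wed, Thu — 2 of them qualify.
Total: 44 + 2 = 46.

46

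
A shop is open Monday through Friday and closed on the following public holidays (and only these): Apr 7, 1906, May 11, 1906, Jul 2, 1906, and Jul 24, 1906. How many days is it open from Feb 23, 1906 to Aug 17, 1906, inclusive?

123 working days

Feb 23, 1906 is a Friday.
That's 176 days from start to end, counting both.
176 = 7 × 25 + 1, so there are 25 full weeks plus 1 extra day.
Each full week contributes 5 weekdays (Mon–Fri): 25 × 5 = 125.
The 1 extra day is Fri — 1 of them qualifies.
Total: 125 + 1 = 126.
Holidays: Apr 7, 1906 (Sat); May 11, 1906 (Fri); Jul 2, 1906 (Mon); Jul 24, 1906 (Tue).
3 of the 4 holidays fall on weekdays; the rest are weekends and were already excluded.
Business days: 126 − 3 = 123.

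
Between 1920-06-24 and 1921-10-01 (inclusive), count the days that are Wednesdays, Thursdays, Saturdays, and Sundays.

266

1920-06-24 is a Thursday.
The range spans 465 days (inclusive of both endpoints).
465 = 7 × 66 + 3, so there are 66 full weeks plus 3 extra days.
Each full week contributes 4 days from the set (Wed, Thu, Sat, Sun): 66 × 4 = 264.
The 3 extra days are Thu, Fri, Sat — 2 of them qualify.
Total: 264 + 2 = 266.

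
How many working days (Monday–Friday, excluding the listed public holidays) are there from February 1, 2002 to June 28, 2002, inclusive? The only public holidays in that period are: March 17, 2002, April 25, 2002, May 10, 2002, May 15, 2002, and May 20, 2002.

February 1, 2002 is a Friday.
The range spans 148 days (inclusive of both endpoints).
148 = 7 × 21 + 1, so there are 21 full weeks plus 1 extra day.
Each full week contributes 5 weekdays (Mon–Fri): 21 × 5 = 105.
The 1 extra day is Fri — 1 of them qualifies.
Total: 105 + 1 = 106.
Holidays: March 17, 2002 (Sun); April 25, 2002 (Thu); May 10, 2002 (Fri); May 15, 2002 (Wed); May 20, 2002 (Mon).
4 of the 5 holidays fall on weekdays; the rest are weekends and were already excluded.
Business days: 106 − 4 = 102.

102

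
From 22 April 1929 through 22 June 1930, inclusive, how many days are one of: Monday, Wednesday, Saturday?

183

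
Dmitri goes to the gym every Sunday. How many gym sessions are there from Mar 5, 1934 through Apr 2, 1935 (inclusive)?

Mar 5, 1934 is a Monday.
The range spans 394 days (inclusive of both endpoints).
394 = 7 × 56 + 2, so there are 56 full weeks plus 2 extra days.
Each full week contributes one Sunday: 56 so far.
The 2 extra days are Mon, Tue — none qualify.
Total: 56 + 0 = 56.

56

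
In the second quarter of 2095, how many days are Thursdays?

1 April 2095 is a Friday.
From 1 April 2095 to 30 June 2095 is 91 days inclusive.
91 = 7 × 13, so the span is exactly 13 full weeks.
Each full week contributes one Thursday: 13 so far.

13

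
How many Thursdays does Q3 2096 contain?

13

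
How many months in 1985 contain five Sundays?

4

A month has five Sundays exactly when Sunday falls within its first (length − 28) days.
Jan: 31 days, starts Tue → 5 of Tue, Wed, Thu
Feb: 28 days, starts Fri → 5 of (none)
Mar: 31 days, starts Fri → 5 of Fri, Sat, Sun ✓
Apr: 30 days, starts Mon → 5 of Mon, Tue
May: 31 days, starts Wed → 5 of Wed, Thu, Fri
Jun: 30 days, starts Sat → 5 of Sat, Sun ✓
Jul: 31 days, starts Mon → 5 of Mon, Tue, Wed
Aug: 31 days, starts Thu → 5 of Thu, Fri, Sat
Sep: 30 days, starts Sun → 5 of Sun, Mon ✓
Oct: 31 days, starts Tue → 5 of Tue, Wed, Thu
Nov: 30 days, starts Fri → 5 of Fri, Sat
Dec: 31 days, starts Sun → 5 of Sun, Mon, Tue ✓
Months with five Sundays: Mar, Jun, Sep, Dec.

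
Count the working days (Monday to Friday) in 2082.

261 weekdays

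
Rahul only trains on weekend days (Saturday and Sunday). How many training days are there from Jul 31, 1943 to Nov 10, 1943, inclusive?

Jul 31, 1943 is a Saturday.
That's 103 days from start to end, counting both.
103 = 7 × 14 + 5, so there are 14 full weeks plus 5 extra days.
Each full week contributes 2 weekend days (Sat, Sun): 14 × 2 = 28.
The 5 extra days are Saturday, Sunday, Monday, Tuesday, Wednesday — 2 of them qualify.
Total: 28 + 2 = 30.

30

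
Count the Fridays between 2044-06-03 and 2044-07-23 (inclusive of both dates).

2044-06-03 is a Friday.
The range spans 51 days (inclusive of both endpoints).
51 = 7 × 7 + 2, so there are 7 full weeks plus 2 extra days.
Each full week contributes one Friday: 7 so far.
The 2 extra days are Fri, Sat — 1 of them qualifies.
Total: 7 + 1 = 8.

8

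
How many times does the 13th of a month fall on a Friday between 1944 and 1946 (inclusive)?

5

Friday-the-13ths by year:
1944: Oct
1945: Apr, Jul
1946: Sep, Dec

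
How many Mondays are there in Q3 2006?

2006-07-01 is a Saturday.
The range spans 92 days (inclusive of both endpoints).
92 = 7 × 13 + 1, so there are 13 full weeks plus 1 extra day.
Each full week contributes one Monday: 13 so far.
The 1 extra day is Saturday — none qualify.
Total: 13 + 0 = 13.

13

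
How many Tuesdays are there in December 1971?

4

Dec 1, 1971 is a Wednesday.
The range spans 31 days (inclusive of both endpoints).
31 = 7 × 4 + 3, so there are 4 full weeks plus 3 extra days.
Each full week contributes one Tuesday: 4 so far.
The 3 extra days are Wednesday, Thursday, Friday — none qualify.
Total: 4 + 0 = 4.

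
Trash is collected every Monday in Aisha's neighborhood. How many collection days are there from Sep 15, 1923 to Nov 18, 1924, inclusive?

Sep 15, 1923 is a Saturday.
The range spans 431 days (inclusive of both endpoints).
431 = 7 × 61 + 4, so there are 61 full weeks plus 4 extra days.
Each full week contributes one Monday: 61 so far.
The 4 extra days are Sat, Sun, Mon, Tue — 1 of them qualifies.
Total: 61 + 1 = 62.

62 Mondays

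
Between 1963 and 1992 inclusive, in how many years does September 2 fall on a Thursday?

4

Day of week of September 2 in each year:
1963: Mon, 1964: Wed, 1965: Thu ✓, 1966: Fri, 1967: Sat, 1968: Mon, 1969: Tue, 1970: Wed, 1971: Thu ✓, 1972: Sat, 1973: Sun, 1974: Mon, 1975: Tue, 1976: Thu ✓, 1977: Fri, 1978: Sat, 1979: Sun, 1980: Tue, 1981: Wed, 1982: Thu ✓, 1983: Fri, 1984: Sun, 1985: Mon, 1986: Tue, 1987: Wed, 1988: Fri, 1989: Sat, 1990: Sun, 1991: Mon, 1992: Wed
Thursdays: 1965, 1971, 1976, 1982.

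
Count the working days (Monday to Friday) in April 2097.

1 April 2097 is a Monday.
That's 30 days from start to end, counting both.
30 = 7 × 4 + 2, so there are 4 full weeks plus 2 extra days.
Each full week contributes 5 weekdays (Mon–Fri): 4 × 5 = 20.
The 2 extra days are Mon, Tue — 2 of them qualify.
Total: 20 + 2 = 22.

22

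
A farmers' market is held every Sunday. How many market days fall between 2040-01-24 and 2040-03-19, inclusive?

8

2040-01-24 is a Tuesday.
That's 56 days from start to end, counting both.
56 = 7 × 8, so the span is exactly 8 full weeks.
Each full week contributes one Sunday: 8 so far.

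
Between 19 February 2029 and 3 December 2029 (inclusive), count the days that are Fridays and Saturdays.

82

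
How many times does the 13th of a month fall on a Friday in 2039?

The 13th falls on a Friday when the month's 13th has weekday Fri.
Jan 13 is Thu; Feb 13 is Sun; Mar 13 is Sun; Apr 13 is Wed; May 13 is Fri ✓; Jun 13 is Mon; Jul 13 is Wed; Aug 13 is Sat; Sep 13 is Tue; Oct 13 is Thu; Nov 13 is Sun; Dec 13 is Tue.
Friday the 13ths: May.

1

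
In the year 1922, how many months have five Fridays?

A month has five Fridays exactly when Friday falls within its first (length − 28) days.
Jan: 31 days, starts Sun → 5 of Sun, Mon, Tue
Feb: 28 days, starts Wed → 5 of (none)
Mar: 31 days, starts Wed → 5 of Wed, Thu, Fri ✓
Apr: 30 days, starts Sat → 5 of Sat, Sun
May: 31 days, starts Mon → 5 of Mon, Tue, Wed
Jun: 30 days, starts Thu → 5 of Thu, Fri ✓
Jul: 31 days, starts Sat → 5 of Sat, Sun, Mon
Aug: 31 days, starts Tue → 5 of Tue, Wed, Thu
Sep: 30 days, starts Fri → 5 of Fri, Sat ✓
Oct: 31 days, starts Sun → 5 of Sun, Mon, Tue
Nov: 30 days, starts Wed → 5 of Wed, Thu
Dec: 31 days, starts Fri → 5 of Fri, Sat, Sun ✓
Months with five Fridays: Mar, Jun, Sep, Dec.

4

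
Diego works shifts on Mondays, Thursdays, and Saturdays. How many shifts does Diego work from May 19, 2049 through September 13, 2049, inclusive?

51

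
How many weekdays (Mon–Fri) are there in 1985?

261

1 January 1985 is a Tuesday.
The range spans 365 days (inclusive of both endpoints).
365 = 7 × 52 + 1, so there are 52 full weeks plus 1 extra day.
Each full week contributes 5 weekdays (Mon–Fri): 52 × 5 = 260.
The 1 extra day is Tuesday — 1 of them qualifies.
Total: 260 + 1 = 261.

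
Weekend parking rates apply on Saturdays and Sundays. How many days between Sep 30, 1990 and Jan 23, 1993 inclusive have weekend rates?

Sep 30, 1990 is a Sunday.
The range spans 847 days (inclusive of both endpoints).
847 = 7 × 121, so the span is exactly 121 full weeks.
Each full week contributes 2 weekend days (Sat, Sun): 121 × 2 = 242.

242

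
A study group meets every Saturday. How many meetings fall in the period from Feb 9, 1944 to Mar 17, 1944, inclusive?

5

Feb 9, 1944 is a Wednesday.
That's 38 days from start to end, counting both.
38 = 7 × 5 + 3, so there are 5 full weeks plus 3 extra days.
Each full week contributes one Saturday: 5 so far.
The 3 extra days are Wednesday, Thursday, Friday — none qualify.
Total: 5 + 0 = 5.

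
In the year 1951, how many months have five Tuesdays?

A month has five Tuesdays exactly when Tuesday falls within its first (length − 28) days.
Jan: 31 days, starts Mon → 5 of Mon, Tue, Wed ✓
Feb: 28 days, starts Thu → 5 of (none)
Mar: 31 days, starts Thu → 5 of Thu, Fri, Sat
Apr: 30 days, starts Sun → 5 of Sun, Mon
May: 31 days, starts Tue → 5 of Tue, Wed, Thu ✓
Jun: 30 days, starts Fri → 5 of Fri, Sat
Jul: 31 days, starts Sun → 5 of Sun, Mon, Tue ✓
Aug: 31 days, starts Wed → 5 of Wed, Thu, Fri
Sep: 30 days, starts Sat → 5 of Sat, Sun
Oct: 31 days, starts Mon → 5 of Mon, Tue, Wed ✓
Nov: 30 days, starts Thu → 5 of Thu, Fri
Dec: 31 days, starts Sat → 5 of Sat, Sun, Mon
Months with five Tuesdays: Jan, May, Jul, Oct.

4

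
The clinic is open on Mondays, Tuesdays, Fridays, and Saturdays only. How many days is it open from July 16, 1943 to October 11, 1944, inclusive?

July 16, 1943 is a Friday.
The range spans 454 days (inclusive of both endpoints).
454 = 7 × 64 + 6, so there are 64 full weeks plus 6 extra days.
Each full week contributes 4 days from the set (Mon, Tue, Fri, Sat): 64 × 4 = 256.
The 6 extra days are Friday, Saturday, Sunday, Monday, Tuesday, Wednesday — 4 of them qualify.
Total: 256 + 4 = 260.

260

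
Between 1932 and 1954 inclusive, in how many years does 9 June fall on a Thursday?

Day of week of June 9 in each year:
1932: Thu ✓, 1933: Fri, 1934: Sat, 1935: Sun, 1936: Tue, 1937: Wed, 1938: Thu ✓, 1939: Fri, 1940: Sun, 1941: Mon, 1942: Tue, 1943: Wed, 1944: Fri, 1945: Sat, 1946: Sun, 1947: Mon, 1948: Wed, 1949: Thu ✓, 1950: Fri, 1951: Sat, 1952: Mon, 1953: Tue, 1954: Wed
Thursdays: 1932, 1938, 1949.

3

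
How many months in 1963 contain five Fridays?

A month has five Fridays exactly when Friday falls within its first (length − 28) days.
Jan: 31 days, starts Tue → 5 of Tue, Wed, Thu
Feb: 28 days, starts Fri → 5 of (none)
Mar: 31 days, starts Fri → 5 of Fri, Sat, Sun ✓
Apr: 30 days, starts Mon → 5 of Mon, Tue
May: 31 days, starts Wed → 5 of Wed, Thu, Fri ✓
Jun: 30 days, starts Sat → 5 of Sat, Sun
Jul: 31 days, starts Mon → 5 of Mon, Tue, Wed
Aug: 31 days, starts Thu → 5 of Thu, Fri, Sat ✓
Sep: 30 days, starts Sun → 5 of Sun, Mon
Oct: 31 days, starts Tue → 5 of Tue, Wed, Thu
Nov: 30 days, starts Fri → 5 of Fri, Sat ✓
Dec: 31 days, starts Sun → 5 of Sun, Mon, Tue
Months with five Fridays: Mar, May, Aug, Nov.

4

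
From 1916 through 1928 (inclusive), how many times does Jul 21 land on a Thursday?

2

Day of week of July 21 in each year:
1916: Fri, 1917: Sat, 1918: Sun, 1919: Mon, 1920: Wed, 1921: Thu ✓, 1922: Fri, 1923: Sat, 1924: Mon, 1925: Tue, 1926: Wed, 1927: Thu ✓, 1928: Sat
Thursdays: 1921, 1927.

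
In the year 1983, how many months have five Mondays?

A month has five Mondays exactly when Monday falls within its first (length − 28) days.
Jan: 31 days, starts Sat → 5 of Sat, Sun, Mon ✓
Feb: 28 days, starts Tue → 5 of (none)
Mar: 31 days, starts Tue → 5 of Tue, Wed, Thu
Apr: 30 days, starts Fri → 5 of Fri, Sat
May: 31 days, starts Sun → 5 of Sun, Mon, Tue ✓
Jun: 30 days, starts Wed → 5 of Wed, Thu
Jul: 31 days, starts Fri → 5 of Fri, Sat, Sun
Aug: 31 days, starts Mon → 5 of Mon, Tue, Wed ✓
Sep: 30 days, starts Thu → 5 of Thu, Fri
Oct: 31 days, starts Sat → 5 of Sat, Sun, Mon ✓
Nov: 30 days, starts Tue → 5 of Tue, Wed
Dec: 31 days, starts Thu → 5 of Thu, Fri, Sat
Months with five Mondays: Jan, May, Aug, Oct.

4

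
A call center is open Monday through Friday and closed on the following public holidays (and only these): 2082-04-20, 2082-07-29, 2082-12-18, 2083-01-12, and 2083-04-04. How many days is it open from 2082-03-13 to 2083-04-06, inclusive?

274

2082-03-13 is a Friday.
From 2082-03-13 to 2083-04-06 is 390 days inclusive.
390 = 7 × 55 + 5, so there are 55 full weeks plus 5 extra days.
Each full week contributes 5 weekdays (Mon–Fri): 55 × 5 = 275.
The 5 extra days are Fri, Sat, Sun, Mon, Tue — 3 of them qualify.
Total: 275 + 3 = 278.
Holidays: 2082-04-20 (Mon); 2082-07-29 (Wed); 2082-12-18 (Fri); 2083-01-12 (Tue); 2083-04-04 (Sun).
4 of the 5 holidays fall on weekdays; the rest are weekends and were already excluded.
Business days: 278 − 4 = 274.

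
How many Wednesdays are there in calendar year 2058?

52

Jan 1, 2058 is a Tuesday.
That's 365 days from start to end, counting both.
365 = 7 × 52 + 1, so there are 52 full weeks plus 1 extra day.
Each full week contributes one Wednesday: 52 so far.
The 1 extra day is Tuesday — none qualify.
Total: 52 + 0 = 52.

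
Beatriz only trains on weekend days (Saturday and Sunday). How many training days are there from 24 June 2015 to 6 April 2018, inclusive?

290

24 June 2015 is a Wednesday.
That's 1018 days from start to end, counting both.
1018 = 7 × 145 + 3, so there are 145 full weeks plus 3 extra days.
Each full week contributes 2 weekend days (Sat, Sun): 145 × 2 = 290.
The 3 extra days are Wed, Thu, Fri — none qualify.
Total: 290 + 0 = 290.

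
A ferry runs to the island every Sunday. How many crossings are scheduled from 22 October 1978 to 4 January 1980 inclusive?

22 October 1978 is a Sunday.
That's 440 days from start to end, counting both.
440 = 7 × 62 + 6, so there are 62 full weeks plus 6 extra days.
Each full week contributes one Sunday: 62 so far.
The 6 extra days are Sunday, Monday, Tuesday, Wednesday, Thursday, Friday — 1 of them qualifies.
Total: 62 + 1 = 63.

63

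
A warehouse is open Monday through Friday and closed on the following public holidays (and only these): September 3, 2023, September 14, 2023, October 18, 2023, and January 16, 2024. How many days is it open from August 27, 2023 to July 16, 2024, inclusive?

229

August 27, 2023 is a Sunday.
The range spans 325 days (inclusive of both endpoints).
325 = 7 × 46 + 3, so there are 46 full weeks plus 3 extra days.
Each full week contributes 5 weekdays (Mon–Fri): 46 × 5 = 230.
The 3 extra days are Sun, Mon, Tue — 2 of them qualify.
Total: 230 + 2 = 232.
Holidays: September 3, 2023 (Sun); September 14, 2023 (Thu); October 18, 2023 (Wed); January 16, 2024 (Tue).
3 of the 4 holidays fall on weekdays; the rest are weekends and were already excluded.
Business days: 232 − 3 = 229.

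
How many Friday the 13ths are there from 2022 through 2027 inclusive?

Friday-the-13ths by year:
2022: May
2023: Jan, Oct
2024: Sep, Dec
2025: Jun
2026: Feb, Mar, Nov
2027: Aug

10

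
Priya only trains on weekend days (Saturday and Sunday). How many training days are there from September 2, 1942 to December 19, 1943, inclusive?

September 2, 1942 is a Wednesday.
The range spans 474 days (inclusive of both endpoints).
474 = 7 × 67 + 5, so there are 67 full weeks plus 5 extra days.
Each full week contributes 2 weekend days (Sat, Sun): 67 × 2 = 134.
The 5 extra days are Wed, Thu, Fri, Sat, Sun — 2 of them qualify.
Total: 134 + 2 = 136.

136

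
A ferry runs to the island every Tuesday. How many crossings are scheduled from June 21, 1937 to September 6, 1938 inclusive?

June 21, 1937 is a Monday.
That's 443 days from start to end, counting both.
443 = 7 × 63 + 2, so there are 63 full weeks plus 2 extra days.
Each full week contributes one Tuesday: 63 so far.
The 2 extra days are Monday, Tuesday — 1 of them qualifies.
Total: 63 + 1 = 64.

64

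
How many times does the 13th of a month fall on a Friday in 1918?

2

The 13th falls on a Friday when the month's 13th has weekday Fri.
Jan 13 is Sun; Feb 13 is Wed; Mar 13 is Wed; Apr 13 is Sat; May 13 is Mon; Jun 13 is Thu; Jul 13 is Sat; Aug 13 is Tue; Sep 13 is Fri ✓; Oct 13 is Sun; Nov 13 is Wed; Dec 13 is Fri ✓.
Friday the 13ths: Sep, Dec.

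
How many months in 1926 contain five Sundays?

A month has five Sundays exactly when Sunday falls within its first (length − 28) days.
Jan: 31 days, starts Fri → 5 of Fri, Sat, Sun ✓
Feb: 28 days, starts Mon → 5 of (none)
Mar: 31 days, starts Mon → 5 of Mon, Tue, Wed
Apr: 30 days, starts Thu → 5 of Thu, Fri
May: 31 days, starts Sat → 5 of Sat, Sun, Mon ✓
Jun: 30 days, starts Tue → 5 of Tue, Wed
Jul: 31 days, starts Thu → 5 of Thu, Fri, Sat
Aug: 31 days, starts Sun → 5 of Sun, Mon, Tue ✓
Sep: 30 days, starts Wed → 5 of Wed, Thu
Oct: 31 days, starts Fri → 5 of Fri, Sat, Sun ✓
Nov: 30 days, starts Mon → 5 of Mon, Tue
Dec: 31 days, starts Wed → 5 of Wed, Thu, Fri
Months with five Sundays: Jan, May, Aug, Oct.

4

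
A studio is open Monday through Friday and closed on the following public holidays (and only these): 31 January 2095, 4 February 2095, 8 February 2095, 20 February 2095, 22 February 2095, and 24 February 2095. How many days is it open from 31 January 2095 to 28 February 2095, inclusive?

16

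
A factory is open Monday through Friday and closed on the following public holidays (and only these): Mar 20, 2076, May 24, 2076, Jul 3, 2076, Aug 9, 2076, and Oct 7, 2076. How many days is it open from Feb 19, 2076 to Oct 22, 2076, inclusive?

Feb 19, 2076 is a Wednesday.
The range spans 247 days (inclusive of both endpoints).
247 = 7 × 35 + 2, so there are 35 full weeks plus 2 extra days.
Each full week contributes 5 weekdays (Mon–Fri): 35 × 5 = 175.
The 2 extra days are Wednesday, Thursday — 2 of them qualify.
Total: 175 + 2 = 177.
Holidays: Mar 20, 2076 (Fri); May 24, 2076 (Sun); Jul 3, 2076 (Fri); Aug 9, 2076 (Sun); Oct 7, 2076 (Wed).
3 of the 5 holidays fall on weekdays; the rest are weekends and were already excluded.
Business days: 177 − 3 = 174.

174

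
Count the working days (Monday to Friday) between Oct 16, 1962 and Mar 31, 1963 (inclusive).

119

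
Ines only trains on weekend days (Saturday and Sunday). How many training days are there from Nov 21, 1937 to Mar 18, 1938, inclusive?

Nov 21, 1937 is a Sunday.
From Nov 21, 1937 to Mar 18, 1938 is 118 days inclusive.
118 = 7 × 16 + 6, so there are 16 full weeks plus 6 extra days.
Each full week contributes 2 weekend days (Sat, Sun): 16 × 2 = 32.
The 6 extra days are Sunday, Monday, Tuesday, Wednesday, Thursday, Friday — 1 of them qualifies.
Total: 32 + 1 = 33.

33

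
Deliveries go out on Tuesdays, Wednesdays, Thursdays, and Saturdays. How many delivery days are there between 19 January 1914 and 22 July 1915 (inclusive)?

315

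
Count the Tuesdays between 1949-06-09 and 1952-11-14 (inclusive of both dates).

1949-06-09 is a Thursday.
That's 1255 days from start to end, counting both.
1255 = 7 × 179 + 2, so there are 179 full weeks plus 2 extra days.
Each full week contributes one Tuesday: 179 so far.
The 2 extra days are Thursday, Friday — none qualify.
Total: 179 + 0 = 179.

179 Tuesdays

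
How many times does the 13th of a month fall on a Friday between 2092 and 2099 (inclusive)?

15

Friday-the-13ths by year:
2092: Jun
2093: Feb, Mar, Nov
2094: Aug
2095: May
2096: Jan, Apr, Jul
2097: Sep, Dec
2098: Jun
2099: Feb, Mar, Nov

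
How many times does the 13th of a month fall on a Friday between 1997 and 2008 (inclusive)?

19

Friday-the-13ths by year:
1997: Jun
1998: Feb, Mar, Nov
1999: Aug
2000: Oct
2001: Apr, Jul
2002: Sep, Dec
2003: Jun
2004: Feb, Aug
2005: May
2006: Jan, Oct
2007: Apr, Jul
2008: Jun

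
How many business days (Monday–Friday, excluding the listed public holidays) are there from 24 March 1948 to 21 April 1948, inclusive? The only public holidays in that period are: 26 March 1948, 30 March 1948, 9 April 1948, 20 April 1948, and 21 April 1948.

16

24 March 1948 is a Wednesday.
From 24 March 1948 to 21 April 1948 is 29 days inclusive.
29 = 7 × 4 + 1, so there are 4 full weeks plus 1 extra day.
Each full week contributes 5 weekdays (Mon–Fri): 4 × 5 = 20.
The 1 extra day is Wed — 1 of them qualifies.
Total: 20 + 1 = 21.
Holidays: 26 March 1948 (Fri); 30 March 1948 (Tue); 9 April 1948 (Fri); 20 April 1948 (Tue); 21 April 1948 (Wed).
All 5 holidays fall on weekdays, so subtract 5.
Business days: 21 − 5 = 16.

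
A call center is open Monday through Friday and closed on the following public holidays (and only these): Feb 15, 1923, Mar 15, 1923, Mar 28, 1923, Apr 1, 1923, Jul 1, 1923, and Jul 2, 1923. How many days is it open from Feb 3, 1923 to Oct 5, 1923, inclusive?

171

Feb 3, 1923 is a Saturday.
That's 245 days from start to end, counting both.
245 = 7 × 35, so the span is exactly 35 full weeks.
Each full week contributes 5 weekdays (Mon–Fri): 35 × 5 = 175.
Total: 175.
Holidays: Feb 15, 1923 (Thu); Mar 15, 1923 (Thu); Mar 28, 1923 (Wed); Apr 1, 1923 (Sun); Jul 1, 1923 (Sun); Jul 2, 1923 (Mon).
4 of the 6 holidays fall on weekdays; the rest are weekends and were already excluded.
Business days: 175 − 4 = 171.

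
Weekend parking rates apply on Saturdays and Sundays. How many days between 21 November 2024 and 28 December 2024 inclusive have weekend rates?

21 November 2024 is a Thursday.
The range spans 38 days (inclusive of both endpoints).
38 = 7 × 5 + 3, so there are 5 full weeks plus 3 extra days.
Each full week contributes 2 weekend days (Sat, Sun): 5 × 2 = 10.
The 3 extra days are Thu, Fri, Sat — 1 of them qualifies.
Total: 10 + 1 = 11.

11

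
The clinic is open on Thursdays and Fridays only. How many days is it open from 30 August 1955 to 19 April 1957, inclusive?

172

30 August 1955 is a Tuesday.
The range spans 599 days (inclusive of both endpoints).
599 = 7 × 85 + 4, so there are 85 full weeks plus 4 extra days.
Each full week contributes 2 days from the set (Thu, Fri): 85 × 2 = 170.
The 4 extra days are Tue, Wed, Thu, Fri — 2 of them qualify.
Total: 170 + 2 = 172.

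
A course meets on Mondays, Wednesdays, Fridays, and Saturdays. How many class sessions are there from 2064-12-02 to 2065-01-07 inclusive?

2064-12-02 is a Tuesday.
That's 37 days from start to end, counting both.
37 = 7 × 5 + 2, so there are 5 full weeks plus 2 extra days.
Each full week contributes 4 days from the set (Mon, Wed, Fri, Sat): 5 × 4 = 20.
The 2 extra days are Tue, Wed — 1 of them qualifies.
Total: 20 + 1 = 21.

21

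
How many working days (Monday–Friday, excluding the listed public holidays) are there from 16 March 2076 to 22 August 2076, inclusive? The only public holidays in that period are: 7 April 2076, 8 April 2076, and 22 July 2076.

16 March 2076 is a Monday.
From 16 March 2076 to 22 August 2076 is 160 days inclusive.
160 = 7 × 22 + 6, so there are 22 full weeks plus 6 extra days.
Each full week contributes 5 weekdays (Mon–Fri): 22 × 5 = 110.
The 6 extra days are Monday, Tuesday, Wednesday, Thursday, Friday, Saturday — 5 of them qualify.
Total: 110 + 5 = 115.
Holidays: 7 April 2076 (Tue); 8 April 2076 (Wed); 22 July 2076 (Wed).
All 3 holidays fall on weekdays, so subtract 3.
Business days: 115 − 3 = 112.

112 working days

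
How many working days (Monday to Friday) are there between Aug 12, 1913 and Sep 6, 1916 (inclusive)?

802 weekdays

Aug 12, 1913 is a Tuesday.
From Aug 12, 1913 to Sep 6, 1916 is 1122 days inclusive.
1122 = 7 × 160 + 2, so there are 160 full weeks plus 2 extra days.
Each full week contributes 5 weekdays (Mon–Fri): 160 × 5 = 800.
The 2 extra days are Tuesday, Wednesday — 2 of them qualify.
Total: 800 + 2 = 802.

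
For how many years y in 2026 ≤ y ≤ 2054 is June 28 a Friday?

4

Day of week of June 28 in each year:
2026: Sun, 2027: Mon, 2028: Wed, 2029: Thu, 2030: Fri ✓, 2031: Sat, 2032: Mon, 2033: Tue, 2034: Wed, 2035: Thu, 2036: Sat, 2037: Sun, 2038: Mon, 2039: Tue, 2040: Thu, 2041: Fri ✓, 2042: Sat, 2043: Sun, 2044: Tue, 2045: Wed, 2046: Thu, 2047: Fri ✓, 2048: Sun, 2049: Mon, 2050: Tue, 2051: Wed, 2052: Fri ✓, 2053: Sat, 2054: Sun
Fridays: 2030, 2041, 2047, 2052.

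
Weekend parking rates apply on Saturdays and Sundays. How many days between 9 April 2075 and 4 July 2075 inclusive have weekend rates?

9 April 2075 is a Tuesday.
That's 87 days from start to end, counting both.
87 = 7 × 12 + 3, so there are 12 full weeks plus 3 extra days.
Each full week contributes 2 weekend days (Sat, Sun): 12 × 2 = 24.
The 3 extra days are Tuesday, Wednesday, Thursday — none qualify.
Total: 24 + 0 = 24.

24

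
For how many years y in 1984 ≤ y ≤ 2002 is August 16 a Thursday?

Day of week of August 16 in each year:
1984: Thu ✓, 1985: Fri, 1986: Sat, 1987: Sun, 1988: Tue, 1989: Wed, 1990: Thu ✓, 1991: Fri, 1992: Sun, 1993: Mon, 1994: Tue, 1995: Wed, 1996: Fri, 1997: Sat, 1998: Sun, 1999: Mon, 2000: Wed, 2001: Thu ✓, 2002: Fri
Thursdays: 1984, 1990, 2001.

3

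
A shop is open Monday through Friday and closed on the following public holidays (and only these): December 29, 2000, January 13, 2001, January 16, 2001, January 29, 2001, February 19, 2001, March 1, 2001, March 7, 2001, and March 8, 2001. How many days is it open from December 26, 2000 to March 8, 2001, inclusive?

December 26, 2000 is a Tuesday.
The range spans 73 days (inclusive of both endpoints).
73 = 7 × 10 + 3, so there are 10 full weeks plus 3 extra days.
Each full week contributes 5 weekdays (Mon–Fri): 10 × 5 = 50.
The 3 extra days are Tuesday, Wednesday, Thursday — 3 of them qualify.
Total: 50 + 3 = 53.
Holidays: December 29, 2000 (Fri); January 13, 2001 (Sat); January 16, 2001 (Tue); January 29, 2001 (Mon); February 19, 2001 (Mon); March 1, 2001 (Thu); March 7, 2001 (Wed); March 8, 2001 (Thu).
7 of the 8 holidays fall on weekdays; the rest are weekends and were already excluded.
Business days: 53 − 7 = 46.

46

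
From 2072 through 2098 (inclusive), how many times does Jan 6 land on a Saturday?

Day of week of January 6 in each year:
2072: Wed, 2073: Fri, 2074: Sat ✓, 2075: Sun, 2076: Mon, 2077: Wed, 2078: Thu, 2079: Fri, 2080: Sat ✓, 2081: Mon, 2082: Tue, 2083: Wed, 2084: Thu, 2085: Sat ✓, 2086: Sun, 2087: Mon, 2088: Tue, 2089: Thu, 2090: Fri, 2091: Sat ✓, 2092: Sun, 2093: Tue, 2094: Wed, 2095: Thu, 2096: Fri, 2097: Sun, 2098: Mon
Saturdays: 2074, 2080, 2085, 2091.

4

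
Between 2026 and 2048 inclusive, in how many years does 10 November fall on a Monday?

3

Day of week of November 10 in each year:
2026: Tue, 2027: Wed, 2028: Fri, 2029: Sat, 2030: Sun, 2031: Mon ✓, 2032: Wed, 2033: Thu, 2034: Fri, 2035: Sat, 2036: Mon ✓, 2037: Tue, 2038: Wed, 2039: Thu, 2040: Sat, 2041: Sun, 2042: Mon ✓, 2043: Tue, 2044: Thu, 2045: Fri, 2046: Sat, 2047: Sun, 2048: Tue
Mondays: 2031, 2036, 2042.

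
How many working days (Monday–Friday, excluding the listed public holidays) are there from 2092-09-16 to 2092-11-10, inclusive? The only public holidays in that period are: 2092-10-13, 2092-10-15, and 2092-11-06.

2092-09-16 is a Tuesday.
From 2092-09-16 to 2092-11-10 is 56 days inclusive.
56 = 7 × 8, so the span is exactly 8 full weeks.
Each full week contributes 5 weekdays (Mon–Fri): 8 × 5 = 40.
Total: 40.
Holidays: 2092-10-13 (Mon); 2092-10-15 (Wed); 2092-11-06 (Thu).
All 3 holidays fall on weekdays, so subtract 3.
Business days: 40 − 3 = 37.

37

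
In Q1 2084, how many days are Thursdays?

13

Jan 1, 2084 is a Saturday.
From Jan 1, 2084 to Mar 31, 2084 is 91 days inclusive.
91 = 7 × 13, so the span is exactly 13 full weeks.
Each full week contributes one Thursday: 13 so far.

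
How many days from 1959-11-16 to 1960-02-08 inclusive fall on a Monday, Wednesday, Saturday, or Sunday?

49

1959-11-16 is a Monday.
That's 85 days from start to end, counting both.
85 = 7 × 12 + 1, so there are 12 full weeks plus 1 extra day.
Each full week contributes 4 days from the set (Mon, Wed, Sat, Sun): 12 × 4 = 48.
The 1 extra day is Mon — 1 of them qualifies.
Total: 48 + 1 = 49.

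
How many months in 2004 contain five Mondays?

4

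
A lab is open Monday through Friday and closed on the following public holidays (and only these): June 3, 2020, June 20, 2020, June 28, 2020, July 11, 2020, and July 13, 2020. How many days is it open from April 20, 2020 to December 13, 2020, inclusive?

April 20, 2020 is a Monday.
That's 238 days from start to end, counting both.
238 = 7 × 34, so the span is exactly 34 full weeks.
Each full week contributes 5 weekdays (Mon–Fri): 34 × 5 = 170.
Holidays: June 3, 2020 (Wed); June 20, 2020 (Sat); June 28, 2020 (Sun); July 11, 2020 (Sat); July 13, 2020 (Mon).
2 of the 5 holidays fall on weekdays; the rest are weekends and were already excluded.
Business days: 170 − 2 = 168.

168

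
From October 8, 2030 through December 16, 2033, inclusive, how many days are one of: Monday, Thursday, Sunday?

499

October 8, 2030 is a Tuesday.
That's 1166 days from start to end, counting both.
1166 = 7 × 166 + 4, so there are 166 full weeks plus 4 extra days.
Each full week contributes 3 days from the set (Mon, Thu, Sun): 166 × 3 = 498.
The 4 extra days are Tuesday, Wednesday, Thursday, Friday — 1 of them qualifies.
Total: 498 + 1 = 499.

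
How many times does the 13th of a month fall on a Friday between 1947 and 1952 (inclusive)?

9

Friday-the-13ths by year:
1947: Jun
1948: Feb, Aug
1949: May
1950: Jan, Oct
1951: Apr, Jul
1952: Jun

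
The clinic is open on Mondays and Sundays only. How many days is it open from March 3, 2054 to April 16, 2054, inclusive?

March 3, 2054 is a Tuesday.
From March 3, 2054 to April 16, 2054 is 45 days inclusive.
45 = 7 × 6 + 3, so there are 6 full weeks plus 3 extra days.
Each full week contributes 2 days from the set (Mon, Sun): 6 × 2 = 12.
The 3 extra days are Tuesday, Wednesday, Thursday — none qualify.
Total: 12 + 0 = 12.

12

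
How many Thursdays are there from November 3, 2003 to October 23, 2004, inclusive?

51 Thursdays

November 3, 2003 is a Monday.
That's 356 days from start to end, counting both.
356 = 7 × 50 + 6, so there are 50 full weeks plus 6 extra days.
Each full week contributes one Thursday: 50 so far.
The 6 extra days are Mon, Tue, Wed, Thu, Fri, Sat — 1 of them qualifies.
Total: 50 + 1 = 51.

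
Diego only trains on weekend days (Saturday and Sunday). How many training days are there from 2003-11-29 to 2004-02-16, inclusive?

24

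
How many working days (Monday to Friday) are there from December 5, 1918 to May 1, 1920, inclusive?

December 5, 1918 is a Thursday.
From December 5, 1918 to May 1, 1920 is 514 days inclusive.
514 = 7 × 73 + 3, so there are 73 full weeks plus 3 extra days.
Each full week contributes 5 weekdays (Mon–Fri): 73 × 5 = 365.
The 3 extra days are Thu, Fri, Sat — 2 of them qualify.
Total: 365 + 2 = 367.

367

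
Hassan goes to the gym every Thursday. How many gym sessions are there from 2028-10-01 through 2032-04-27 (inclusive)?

2028-10-01 is a Sunday.
From 2028-10-01 to 2032-04-27 is 1305 days inclusive.
1305 = 7 × 186 + 3, so there are 186 full weeks plus 3 extra days.
Each full week contributes one Thursday: 186 so far.
The 3 extra days are Sun, Mon, Tue — none qualify.
Total: 186 + 0 = 186.

186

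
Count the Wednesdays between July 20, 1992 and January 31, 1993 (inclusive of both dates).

28

July 20, 1992 is a Monday.
From July 20, 1992 to January 31, 1993 is 196 days inclusive.
196 = 7 × 28, so the span is exactly 28 full weeks.
Each full week contributes one Wednesday: 28 so far.
Total: 28.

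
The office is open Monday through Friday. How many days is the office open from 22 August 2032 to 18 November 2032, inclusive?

64 weekdays

22 August 2032 is a Sunday.
The range spans 89 days (inclusive of both endpoints).
89 = 7 × 12 + 5, so there are 12 full weeks plus 5 extra days.
Each full week contributes 5 weekdays (Mon–Fri): 12 × 5 = 60.
The 5 extra days are Sunday, Monday, Tuesday, Wednesday, Thursday — 4 of them qualify.
Total: 60 + 4 = 64.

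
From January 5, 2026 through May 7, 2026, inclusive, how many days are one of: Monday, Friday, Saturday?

January 5, 2026 is a Monday.
The range spans 123 days (inclusive of both endpoints).
123 = 7 × 17 + 4, so there are 17 full weeks plus 4 extra days.
Each full week contributes 3 days from the set (Mon, Fri, Sat): 17 × 3 = 51.
The 4 extra days are Mon, Tue, Wed, Thu — 1 of them qualifies.
Total: 51 + 1 = 52.

52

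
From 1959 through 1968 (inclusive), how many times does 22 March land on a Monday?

Day of week of March 22 in each year:
1959: Sun, 1960: Tue, 1961: Wed, 1962: Thu, 1963: Fri, 1964: Sun, 1965: Mon ✓, 1966: Tue, 1967: Wed, 1968: Fri
Mondays: 1965.

1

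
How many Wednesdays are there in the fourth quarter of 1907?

13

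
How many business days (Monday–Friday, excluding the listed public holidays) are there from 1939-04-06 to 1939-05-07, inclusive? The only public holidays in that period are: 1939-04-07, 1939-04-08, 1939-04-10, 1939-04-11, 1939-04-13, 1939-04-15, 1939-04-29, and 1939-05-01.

1939-04-06 is a Thursday.
From 1939-04-06 to 1939-05-07 is 32 days inclusive.
32 = 7 × 4 + 4, so there are 4 full weeks plus 4 extra days.
Each full week contributes 5 weekdays (Mon–Fri): 4 × 5 = 20.
The 4 extra days are Thursday, Friday, Saturday, Sunday — 2 of them qualify.
Total: 20 + 2 = 22.
Holidays: 1939-04-07 (Fri); 1939-04-08 (Sat); 1939-04-10 (Mon); 1939-04-11 (Tue); 1939-04-13 (Thu); 1939-04-15 (Sat); 1939-04-29 (Sat); 1939-05-01 (Mon).
5 of the 8 holidays fall on weekdays; the rest are weekends and were already excluded.
Business days: 22 − 5 = 17.

17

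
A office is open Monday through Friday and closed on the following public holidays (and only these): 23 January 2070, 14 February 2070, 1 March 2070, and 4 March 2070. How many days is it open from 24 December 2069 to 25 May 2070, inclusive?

24 December 2069 is a Tuesday.
The range spans 153 days (inclusive of both endpoints).
153 = 7 × 21 + 6, so there are 21 full weeks plus 6 extra days.
Each full week contributes 5 weekdays (Mon–Fri): 21 × 5 = 105.
The 6 extra days are Tue, Wed, Thu, Fri, Sat, Sun — 4 of them qualify.
Total: 105 + 4 = 109.
Holidays: 23 January 2070 (Thu); 14 February 2070 (Fri); 1 March 2070 (Sat); 4 March 2070 (Tue).
3 of the 4 holidays fall on weekdays; the rest are weekends and were already excluded.
Business days: 109 − 3 = 106.

106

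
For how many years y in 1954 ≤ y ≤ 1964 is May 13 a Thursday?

1

Day of week of May 13 in each year:
1954: Thu ✓, 1955: Fri, 1956: Sun, 1957: Mon, 1958: Tue, 1959: Wed, 1960: Fri, 1961: Sat, 1962: Sun, 1963: Mon, 1964: Wed
Thursdays: 1954.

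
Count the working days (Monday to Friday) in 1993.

261 weekdays

Jan 1, 1993 is a Friday.
From Jan 1, 1993 to Dec 31, 1993 is 365 days inclusive.
365 = 7 × 52 + 1, so there are 52 full weeks plus 1 extra day.
Each full week contributes 5 weekdays (Mon–Fri): 52 × 5 = 260.
The 1 extra day is Fri — 1 of them qualifies.
Total: 260 + 1 = 261.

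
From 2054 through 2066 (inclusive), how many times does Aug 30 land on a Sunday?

2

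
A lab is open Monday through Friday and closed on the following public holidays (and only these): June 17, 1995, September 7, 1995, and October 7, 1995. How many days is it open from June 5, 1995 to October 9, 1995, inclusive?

90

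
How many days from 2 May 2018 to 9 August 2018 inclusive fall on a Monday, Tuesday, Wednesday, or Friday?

2 May 2018 is a Wednesday.
That's 100 days from start to end, counting both.
100 = 7 × 14 + 2, so there are 14 full weeks plus 2 extra days.
Each full week contributes 4 days from the set (Mon, Tue, Wed, Fri): 14 × 4 = 56.
The 2 extra days are Wednesday, Thursday — 1 of them qualifies.
Total: 56 + 1 = 57.

57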